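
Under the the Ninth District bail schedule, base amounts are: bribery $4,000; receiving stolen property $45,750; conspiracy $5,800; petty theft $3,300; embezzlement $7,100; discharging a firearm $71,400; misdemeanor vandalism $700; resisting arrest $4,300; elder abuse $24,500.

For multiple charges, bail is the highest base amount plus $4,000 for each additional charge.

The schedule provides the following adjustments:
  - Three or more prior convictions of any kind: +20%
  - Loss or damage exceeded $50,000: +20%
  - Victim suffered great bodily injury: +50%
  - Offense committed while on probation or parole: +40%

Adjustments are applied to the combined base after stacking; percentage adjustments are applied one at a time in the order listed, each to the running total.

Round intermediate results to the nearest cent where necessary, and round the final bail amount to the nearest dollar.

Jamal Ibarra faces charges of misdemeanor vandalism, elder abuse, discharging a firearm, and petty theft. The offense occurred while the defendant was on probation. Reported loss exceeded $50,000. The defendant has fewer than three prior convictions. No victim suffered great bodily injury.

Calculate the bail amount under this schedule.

Base amounts from the schedule: misdemeanor vandalism $700; elder abuse $24,500; discharging a firearm $71,400; petty theft $3,300.
Stacking rule: highest base plus $4,000 per additional charge. Highest is discharging a firearm at $71,400; 3 additional charges → +$12,000. Combined base = $83,400.
Loss or damage exceeded $50,000 (+20%): $83,400 × 1.2 = $100,080.
Offense committed while on probation or parole (+40%): $100,080 × 1.4 = $140,112.

$140,112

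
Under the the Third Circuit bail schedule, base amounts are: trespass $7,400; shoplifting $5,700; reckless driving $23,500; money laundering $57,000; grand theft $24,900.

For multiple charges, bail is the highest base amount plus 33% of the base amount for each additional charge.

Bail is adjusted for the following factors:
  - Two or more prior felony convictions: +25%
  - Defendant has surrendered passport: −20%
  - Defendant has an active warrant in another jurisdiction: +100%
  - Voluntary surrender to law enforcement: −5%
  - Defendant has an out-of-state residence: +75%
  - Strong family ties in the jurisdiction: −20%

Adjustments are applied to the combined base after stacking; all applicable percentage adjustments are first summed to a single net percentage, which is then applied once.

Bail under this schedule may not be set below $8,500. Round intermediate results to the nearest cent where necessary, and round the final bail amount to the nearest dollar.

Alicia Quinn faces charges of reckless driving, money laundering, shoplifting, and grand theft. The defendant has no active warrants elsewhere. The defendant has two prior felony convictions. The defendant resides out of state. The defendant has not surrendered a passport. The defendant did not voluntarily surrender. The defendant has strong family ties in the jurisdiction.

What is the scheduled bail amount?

$134,735

Base amounts from the schedule: reckless driving $23,500; money laundering $57,000; shoplifting $5,700; grand theft $24,900.
Stacking rule: highest base plus 33% of each additional charge. Highest is money laundering at $57,000. Additional: $23,500 × 33% = $7,755; $5,700 × 33% = $1,881; $24,900 × 33% = $8,217. Combined base = $57,000 + $17,853 = $74,853.
Net percentage adjustment: +25% +75% −20% = +80%. $74,853 × 1.8 = $134,735.40.
$134,735.40 is at or above the $8,500 minimum.
Rounded to the nearest dollar: $134,735.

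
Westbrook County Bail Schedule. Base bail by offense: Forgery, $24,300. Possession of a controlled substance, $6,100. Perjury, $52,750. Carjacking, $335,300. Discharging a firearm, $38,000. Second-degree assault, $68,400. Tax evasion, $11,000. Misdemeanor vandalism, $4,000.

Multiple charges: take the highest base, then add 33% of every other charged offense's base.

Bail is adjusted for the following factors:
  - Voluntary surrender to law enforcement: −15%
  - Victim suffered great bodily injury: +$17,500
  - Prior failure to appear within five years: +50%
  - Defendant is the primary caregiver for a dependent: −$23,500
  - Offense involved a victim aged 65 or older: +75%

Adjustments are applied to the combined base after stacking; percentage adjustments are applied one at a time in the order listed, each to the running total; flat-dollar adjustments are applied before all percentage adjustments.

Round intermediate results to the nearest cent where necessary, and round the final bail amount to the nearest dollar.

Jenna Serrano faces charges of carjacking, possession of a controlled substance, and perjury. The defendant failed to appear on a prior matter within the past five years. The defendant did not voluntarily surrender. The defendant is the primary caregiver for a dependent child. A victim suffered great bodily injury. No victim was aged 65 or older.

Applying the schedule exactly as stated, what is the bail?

$523,081

Base amounts from the schedule: carjacking $335,300; possession of a controlled substance $6,100; perjury $52,750.
Stacking rule: highest base plus 33% of each additional charge. Highest is carjacking at $335,300. Additional: $6,100 × 33% = $2,013; $52,750 × 33% = $17,407.50. Combined base = $335,300 + $19,420.50 = $354,720.50.
Victim suffered great bodily injury (+$17,500 flat): $354,720.50 + $17,500 = $372,220.50.
Defendant is the primary caregiver for a dependent (−$23,500 flat): $372,220.50 − $23,500 = $348,720.50.
Prior failure to appear within five years (+50%): $348,720.50 × 1.5 = $523,080.75.
Rounded to the nearest dollar: $523,081.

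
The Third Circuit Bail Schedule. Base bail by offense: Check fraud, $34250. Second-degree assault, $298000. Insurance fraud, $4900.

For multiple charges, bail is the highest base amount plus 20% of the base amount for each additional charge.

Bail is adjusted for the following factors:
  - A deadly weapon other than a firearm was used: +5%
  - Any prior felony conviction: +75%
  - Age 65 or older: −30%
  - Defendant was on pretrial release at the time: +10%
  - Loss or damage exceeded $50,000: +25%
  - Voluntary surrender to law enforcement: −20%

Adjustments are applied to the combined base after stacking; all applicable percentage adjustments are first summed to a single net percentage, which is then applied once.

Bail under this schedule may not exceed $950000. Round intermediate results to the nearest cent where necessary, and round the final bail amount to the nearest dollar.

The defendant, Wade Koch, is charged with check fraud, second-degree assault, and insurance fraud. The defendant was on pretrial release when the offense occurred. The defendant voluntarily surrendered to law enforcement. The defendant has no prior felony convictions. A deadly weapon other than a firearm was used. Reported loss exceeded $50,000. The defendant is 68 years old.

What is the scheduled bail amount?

$275247

Base amounts from the schedule: check fraud $34250; second-degree assault $298000; insurance fraud $4900.
Stacking rule: highest base plus 20% of each additional charge. Highest is second-degree assault at $298000. Additional: $34250 × 20% = $6850; $4900 × 20% = $980. Combined base = $298000 + $7830 = $305830.
Net percentage adjustment: +5% −30% +10% +25% −20% = −10%. $305830 × 0.9 = $275247.
$275247 is within the $950000 maximum.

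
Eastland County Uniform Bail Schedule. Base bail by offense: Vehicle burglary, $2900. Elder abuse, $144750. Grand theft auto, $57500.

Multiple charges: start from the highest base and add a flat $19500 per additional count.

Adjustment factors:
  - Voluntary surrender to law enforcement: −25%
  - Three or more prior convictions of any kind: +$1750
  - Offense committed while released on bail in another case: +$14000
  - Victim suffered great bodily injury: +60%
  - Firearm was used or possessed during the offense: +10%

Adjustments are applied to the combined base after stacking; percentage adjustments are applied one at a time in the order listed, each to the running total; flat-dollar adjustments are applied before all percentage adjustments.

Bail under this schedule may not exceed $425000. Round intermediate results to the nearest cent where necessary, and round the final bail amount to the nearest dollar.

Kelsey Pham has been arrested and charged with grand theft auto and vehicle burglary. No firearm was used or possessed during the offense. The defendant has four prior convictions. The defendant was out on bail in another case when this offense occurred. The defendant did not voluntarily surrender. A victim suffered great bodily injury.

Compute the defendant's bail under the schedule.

Base amounts from the schedule: grand theft auto $57500; vehicle burglary $2900.
Stacking rule: highest base plus $19500 per additional charge. Highest is grand theft auto at $57500; 1 additional charge → +$19500. Combined base = $77000.
Three or more prior convictions of any kind (+$1750 flat): $77000 + $1750 = $78750.
Offense committed while released on bail in another case (+$14000 flat): $78750 + $14000 = $92750.
Victim suffered great bodily injury (+60%): $92750 × 1.6 = $148400.
$148400 is within the $425000 maximum.

$148400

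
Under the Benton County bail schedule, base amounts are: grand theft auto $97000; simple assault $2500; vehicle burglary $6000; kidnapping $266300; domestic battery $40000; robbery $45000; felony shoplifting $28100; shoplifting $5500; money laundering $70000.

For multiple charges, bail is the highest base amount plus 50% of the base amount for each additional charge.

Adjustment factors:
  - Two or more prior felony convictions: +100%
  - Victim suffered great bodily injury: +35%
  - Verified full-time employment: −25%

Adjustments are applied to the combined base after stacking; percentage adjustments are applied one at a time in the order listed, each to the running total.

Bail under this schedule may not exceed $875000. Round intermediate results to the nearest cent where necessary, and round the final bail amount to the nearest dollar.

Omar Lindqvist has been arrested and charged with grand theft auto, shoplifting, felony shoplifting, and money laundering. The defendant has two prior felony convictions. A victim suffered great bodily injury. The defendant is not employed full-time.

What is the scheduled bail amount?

Base amounts from the schedule: grand theft auto $97000; shoplifting $5500; felony shoplifting $28100; money laundering $70000.
Stacking rule: highest base plus 50% of each additional charge. Highest is grand theft auto at $97000. Additional: $5500 × 50% = $2750; $28100 × 50% = $14050; $70000 × 50% = $35000. Combined base = $97000 + $51800 = $148800.
Two or more prior felony convictions (+100%): $148800 × 2 = $297600.
Victim suffered great bodily injury (+35%): $297600 × 1.35 = $401760.
$401760 is within the $875000 maximum.

$401760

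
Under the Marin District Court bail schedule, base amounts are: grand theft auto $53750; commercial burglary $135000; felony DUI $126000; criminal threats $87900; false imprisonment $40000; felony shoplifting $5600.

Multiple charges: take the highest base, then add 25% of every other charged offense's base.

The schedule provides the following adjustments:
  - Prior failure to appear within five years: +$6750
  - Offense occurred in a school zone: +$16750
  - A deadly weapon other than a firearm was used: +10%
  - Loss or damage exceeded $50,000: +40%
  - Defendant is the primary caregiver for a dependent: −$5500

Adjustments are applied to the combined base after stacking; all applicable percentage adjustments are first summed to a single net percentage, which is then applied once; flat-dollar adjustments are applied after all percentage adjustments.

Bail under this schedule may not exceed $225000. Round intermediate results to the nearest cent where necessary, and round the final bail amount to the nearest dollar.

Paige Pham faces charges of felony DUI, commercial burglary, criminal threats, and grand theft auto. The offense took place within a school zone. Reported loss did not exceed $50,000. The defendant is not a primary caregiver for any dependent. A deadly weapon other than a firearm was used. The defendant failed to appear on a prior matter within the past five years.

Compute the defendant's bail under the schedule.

Base amounts from the schedule: felony DUI $126000; commercial burglary $135000; criminal threats $87900; grand theft auto $53750.
Stacking rule: highest base plus 25% of each additional charge. Highest is commercial burglary at $135000. Additional: $126000 × 25% = $31500; $87900 × 25% = $21975; $53750 × 25% = $13437.50. Combined base = $135000 + $66912.50 = $201912.50.
A deadly weapon other than a firearm was used (+10%): $201912.50 × 1.1 = $222103.75.
Prior failure to appear within five years (+$6750 flat): $222103.75 + $6750 = $228853.75.
Offense occurred in a school zone (+$16750 flat): $228853.75 + $16750 = $245603.75.
Result $245603.75 exceeds the maximum of $225000; bail is capped at $225000.

$225000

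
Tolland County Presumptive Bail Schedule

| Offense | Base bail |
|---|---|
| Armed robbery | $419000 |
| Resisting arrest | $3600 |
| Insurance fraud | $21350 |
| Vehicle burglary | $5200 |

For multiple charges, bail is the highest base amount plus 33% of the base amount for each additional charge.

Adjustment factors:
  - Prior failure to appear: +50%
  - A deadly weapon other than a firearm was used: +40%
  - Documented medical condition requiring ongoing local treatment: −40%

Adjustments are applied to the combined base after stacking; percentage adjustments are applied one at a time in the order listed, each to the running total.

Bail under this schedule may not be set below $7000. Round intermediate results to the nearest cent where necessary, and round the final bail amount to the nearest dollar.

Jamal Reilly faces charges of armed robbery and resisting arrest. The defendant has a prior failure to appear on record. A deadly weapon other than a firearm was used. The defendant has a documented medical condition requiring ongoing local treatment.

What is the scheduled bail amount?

Base amounts from the schedule: armed robbery $419000; resisting arrest $3600.
Stacking rule: highest base plus 33% of each additional charge. Highest is armed robbery at $419000. Additional: $3600 × 33% = $1188. Combined base = $419000 + $1188 = $420188.
Prior failure to appear (+50%): $420188 × 1.5 = $630282.
A deadly weapon other than a firearm was used (+40%): $630282 × 1.4 = $882394.80.
Documented medical condition requiring ongoing local treatment (−40%): $882394.80 × 0.6 = $529436.88.
$529436.88 is at or above the $7000 minimum.
Rounded to the nearest dollar: $529437.

$529437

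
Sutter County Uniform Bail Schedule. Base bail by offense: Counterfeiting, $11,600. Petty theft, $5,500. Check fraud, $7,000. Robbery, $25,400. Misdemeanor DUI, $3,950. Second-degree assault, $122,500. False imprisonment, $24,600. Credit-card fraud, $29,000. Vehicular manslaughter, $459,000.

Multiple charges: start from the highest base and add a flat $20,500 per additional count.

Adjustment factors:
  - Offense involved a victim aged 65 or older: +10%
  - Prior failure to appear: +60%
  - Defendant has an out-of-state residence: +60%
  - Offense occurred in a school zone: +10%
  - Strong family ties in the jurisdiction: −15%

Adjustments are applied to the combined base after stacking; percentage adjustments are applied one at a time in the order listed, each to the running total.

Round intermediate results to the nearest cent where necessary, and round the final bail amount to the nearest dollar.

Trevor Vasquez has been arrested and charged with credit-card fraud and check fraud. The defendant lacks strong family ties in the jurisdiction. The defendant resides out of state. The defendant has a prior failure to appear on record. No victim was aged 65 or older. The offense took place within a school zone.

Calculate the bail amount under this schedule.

Base amounts from the schedule: credit-card fraud $29,000; check fraud $7,000.
Stacking rule: highest base plus $20,500 per additional charge. Highest is credit-card fraud at $29,000; 1 additional charge → +$20,500. Combined base = $49,500.
Prior failure to appear (+60%): $49,500 × 1.6 = $79,200.
Defendant has an out-of-state residence (+60%): $79,200 × 1.6 = $126,720.
Offense occurred in a school zone (+10%): $126,720 × 1.1 = $139,392.

$139,392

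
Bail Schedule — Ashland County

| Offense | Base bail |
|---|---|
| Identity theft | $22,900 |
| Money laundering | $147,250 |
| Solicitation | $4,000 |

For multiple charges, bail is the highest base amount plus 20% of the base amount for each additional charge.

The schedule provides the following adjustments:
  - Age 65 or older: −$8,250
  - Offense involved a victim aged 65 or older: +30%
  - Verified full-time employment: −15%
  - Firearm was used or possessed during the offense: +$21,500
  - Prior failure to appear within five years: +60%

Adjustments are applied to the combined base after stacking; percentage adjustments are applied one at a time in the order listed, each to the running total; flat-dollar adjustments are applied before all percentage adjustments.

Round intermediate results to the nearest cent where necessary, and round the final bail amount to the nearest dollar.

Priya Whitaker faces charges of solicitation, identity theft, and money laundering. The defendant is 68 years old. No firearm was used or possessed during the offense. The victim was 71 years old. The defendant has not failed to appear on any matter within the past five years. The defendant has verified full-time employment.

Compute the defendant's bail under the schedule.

$159,540

Base amounts from the schedule: solicitation $4,000; identity theft $22,900; money laundering $147,250.
Stacking rule: highest base plus 20% of each additional charge. Highest is money laundering at $147,250. Additional: $4,000 × 20% = $800; $22,900 × 20% = $4,580. Combined base = $147,250 + $5,380 = $152,630.
Age 65 or older (−$8,250 flat): $152,630 − $8,250 = $144,380.
Offense involved a victim aged 65 or older (+30%): $144,380 × 1.3 = $187,694.
Verified full-time employment (−15%): $187,694 × 0.85 = $159,539.90.
Rounded to the nearest dollar: $159,540.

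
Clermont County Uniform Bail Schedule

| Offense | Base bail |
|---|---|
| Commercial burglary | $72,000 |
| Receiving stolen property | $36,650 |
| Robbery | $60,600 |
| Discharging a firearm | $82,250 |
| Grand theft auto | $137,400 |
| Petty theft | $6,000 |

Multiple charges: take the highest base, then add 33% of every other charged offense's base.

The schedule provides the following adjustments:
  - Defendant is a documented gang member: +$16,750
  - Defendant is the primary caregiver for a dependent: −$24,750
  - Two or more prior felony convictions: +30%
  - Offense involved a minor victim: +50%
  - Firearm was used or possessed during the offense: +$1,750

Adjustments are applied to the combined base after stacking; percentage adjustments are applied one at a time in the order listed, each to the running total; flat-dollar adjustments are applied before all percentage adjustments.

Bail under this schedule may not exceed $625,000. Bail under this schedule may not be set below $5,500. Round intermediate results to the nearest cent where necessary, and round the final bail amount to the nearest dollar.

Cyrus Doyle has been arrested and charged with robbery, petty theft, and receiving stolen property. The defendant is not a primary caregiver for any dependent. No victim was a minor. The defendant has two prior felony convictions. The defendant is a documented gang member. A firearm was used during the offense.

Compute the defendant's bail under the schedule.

$121,127

Base amounts from the schedule: robbery $60,600; petty theft $6,000; receiving stolen property $36,650.
Stacking rule: highest base plus 33% of each additional charge. Highest is robbery at $60,600. Additional: $6,000 × 33% = $1,980; $36,650 × 33% = $12,094.50. Combined base = $60,600 + $14,074.50 = $74,674.50.
Defendant is a documented gang member (+$16,750 flat): $74,674.50 + $16,750 = $91,424.50.
Firearm was used or possessed during the offense (+$1,750 flat): $91,424.50 + $1,750 = $93,174.50.
Two or more prior felony convictions (+30%): $93,174.50 × 1.3 = $121,126.85.
$121,126.85 is within the $625,000 maximum.
$121,126.85 is at or above the $5,500 minimum.
Rounded to the nearest dollar: $121,127.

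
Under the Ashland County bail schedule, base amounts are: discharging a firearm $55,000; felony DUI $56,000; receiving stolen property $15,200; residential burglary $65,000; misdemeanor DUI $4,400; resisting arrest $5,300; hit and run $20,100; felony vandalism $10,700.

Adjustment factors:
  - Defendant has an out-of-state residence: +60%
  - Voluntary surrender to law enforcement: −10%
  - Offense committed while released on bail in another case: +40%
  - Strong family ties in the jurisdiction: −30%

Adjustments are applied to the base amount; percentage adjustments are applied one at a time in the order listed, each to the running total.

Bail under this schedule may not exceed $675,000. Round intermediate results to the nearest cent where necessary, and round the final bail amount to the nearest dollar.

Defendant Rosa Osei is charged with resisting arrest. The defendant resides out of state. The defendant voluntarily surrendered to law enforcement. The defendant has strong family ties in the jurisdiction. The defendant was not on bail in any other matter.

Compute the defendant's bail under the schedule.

$5,342

Base amounts from the schedule: resisting arrest $5,300.
Single charge. Combined base = $5,300.
Defendant has an out-of-state residence (+60%): $5,300 × 1.6 = $8,480.
Voluntary surrender to law enforcement (−10%): $8,480 × 0.9 = $7,632.
Strong family ties in the jurisdiction (−30%): $7,632 × 0.7 = $5,342.40.
$5,342.40 is within the $675,000 maximum.
Rounded to the nearest dollar: $5,342.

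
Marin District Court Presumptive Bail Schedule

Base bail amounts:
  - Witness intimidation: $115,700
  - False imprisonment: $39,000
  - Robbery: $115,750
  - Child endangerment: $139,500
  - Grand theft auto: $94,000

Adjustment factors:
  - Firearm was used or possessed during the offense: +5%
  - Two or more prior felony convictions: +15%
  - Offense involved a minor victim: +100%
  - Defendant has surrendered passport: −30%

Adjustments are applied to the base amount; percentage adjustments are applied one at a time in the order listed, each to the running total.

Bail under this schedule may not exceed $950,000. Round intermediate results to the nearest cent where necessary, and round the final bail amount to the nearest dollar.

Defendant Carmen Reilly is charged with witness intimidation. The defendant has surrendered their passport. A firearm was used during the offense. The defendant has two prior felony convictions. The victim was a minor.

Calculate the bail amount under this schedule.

$195,591

Base amounts from the schedule: witness intimidation $115,700.
Single charge. Combined base = $115,700.
Firearm was used or possessed during the offense (+5%): $115,700 × 1.05 = $121,485.
Two or more prior felony convictions (+15%): $121,485 × 1.15 = $139,707.75.
Offense involved a minor victim (+100%): $139,707.75 × 2 = $279,415.50.
Defendant has surrendered passport (−30%): $279,415.50 × 0.7 = $195,590.85.
$195,590.85 is within the $950,000 maximum.
Rounded to the nearest dollar: $195,591.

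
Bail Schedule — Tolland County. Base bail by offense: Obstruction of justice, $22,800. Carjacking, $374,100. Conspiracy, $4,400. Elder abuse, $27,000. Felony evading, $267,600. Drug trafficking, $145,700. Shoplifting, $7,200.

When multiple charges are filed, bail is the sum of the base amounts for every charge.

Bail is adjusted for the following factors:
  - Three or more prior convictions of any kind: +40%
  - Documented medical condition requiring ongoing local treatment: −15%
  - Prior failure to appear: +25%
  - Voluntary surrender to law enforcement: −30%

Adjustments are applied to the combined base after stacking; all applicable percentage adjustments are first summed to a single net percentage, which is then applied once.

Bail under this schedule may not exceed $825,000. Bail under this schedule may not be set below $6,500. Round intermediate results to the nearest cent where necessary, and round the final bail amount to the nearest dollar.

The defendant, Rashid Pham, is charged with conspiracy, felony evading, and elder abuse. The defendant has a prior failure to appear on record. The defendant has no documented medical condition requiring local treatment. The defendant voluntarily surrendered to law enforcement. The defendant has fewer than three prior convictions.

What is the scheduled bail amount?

Base amounts from the schedule: conspiracy $4,400; felony evading $267,600; elder abuse $27,000.
Stacking rule: sum of all bases. $4,400 + $267,600 + $27,000 = $299,000.
Net percentage adjustment: +25% −30% = −5%. $299,000 × 0.95 = $284,050.
$284,050 is within the $825,000 maximum.
$284,050 is at or above the $6,500 minimum.

$284,050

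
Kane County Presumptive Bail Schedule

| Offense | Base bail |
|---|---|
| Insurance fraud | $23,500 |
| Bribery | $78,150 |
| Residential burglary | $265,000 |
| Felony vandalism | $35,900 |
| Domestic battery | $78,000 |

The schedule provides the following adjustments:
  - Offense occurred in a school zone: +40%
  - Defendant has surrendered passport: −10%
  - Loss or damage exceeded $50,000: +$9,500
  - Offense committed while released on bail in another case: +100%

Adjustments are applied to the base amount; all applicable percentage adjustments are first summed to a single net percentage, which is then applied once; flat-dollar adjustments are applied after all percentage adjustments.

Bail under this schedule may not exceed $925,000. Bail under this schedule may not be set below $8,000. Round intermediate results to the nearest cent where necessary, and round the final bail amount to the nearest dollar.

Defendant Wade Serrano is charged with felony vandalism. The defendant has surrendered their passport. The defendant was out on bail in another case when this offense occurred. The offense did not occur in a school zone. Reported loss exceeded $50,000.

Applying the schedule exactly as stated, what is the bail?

Base amounts from the schedule: felony vandalism $35,900.
Single charge. Combined base = $35,900.
Net percentage adjustment: −10% +100% = +90%. $35,900 × 1.9 = $68,210.
Loss or damage exceeded $50,000 (+$9,500 flat): $68,210 + $9,500 = $77,710.
$77,710 is within the $925,000 maximum.
$77,710 is at or above the $8,000 minimum.

$77,710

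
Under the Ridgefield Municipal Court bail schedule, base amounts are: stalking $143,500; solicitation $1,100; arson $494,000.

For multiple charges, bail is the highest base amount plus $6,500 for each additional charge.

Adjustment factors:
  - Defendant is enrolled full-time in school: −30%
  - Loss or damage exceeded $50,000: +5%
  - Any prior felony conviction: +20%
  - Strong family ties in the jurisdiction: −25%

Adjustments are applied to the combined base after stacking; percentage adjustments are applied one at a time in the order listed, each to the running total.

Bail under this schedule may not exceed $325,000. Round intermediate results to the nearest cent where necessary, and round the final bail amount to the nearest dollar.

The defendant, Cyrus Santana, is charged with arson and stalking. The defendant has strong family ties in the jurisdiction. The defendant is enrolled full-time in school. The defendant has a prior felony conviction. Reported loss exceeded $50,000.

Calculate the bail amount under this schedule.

Base amounts from the schedule: arson $494,000; stalking $143,500.
Stacking rule: highest base plus $6,500 per additional charge. Highest is arson at $494,000; 1 additional charge → +$6,500. Combined base = $500,500.
Defendant is enrolled full-time in school (−30%): $500,500 × 0.7 = $350,350.
Loss or damage exceeded $50,000 (+5%): $350,350 × 1.05 = $367,867.50.
Any prior felony conviction (+20%): $367,867.50 × 1.2 = $441,441.
Strong family ties in the jurisdiction (−25%): $441,441 × 0.75 = $331,080.75.
Result $331,080.75 exceeds the maximum of $325,000; bail is capped at $325,000.

$325,000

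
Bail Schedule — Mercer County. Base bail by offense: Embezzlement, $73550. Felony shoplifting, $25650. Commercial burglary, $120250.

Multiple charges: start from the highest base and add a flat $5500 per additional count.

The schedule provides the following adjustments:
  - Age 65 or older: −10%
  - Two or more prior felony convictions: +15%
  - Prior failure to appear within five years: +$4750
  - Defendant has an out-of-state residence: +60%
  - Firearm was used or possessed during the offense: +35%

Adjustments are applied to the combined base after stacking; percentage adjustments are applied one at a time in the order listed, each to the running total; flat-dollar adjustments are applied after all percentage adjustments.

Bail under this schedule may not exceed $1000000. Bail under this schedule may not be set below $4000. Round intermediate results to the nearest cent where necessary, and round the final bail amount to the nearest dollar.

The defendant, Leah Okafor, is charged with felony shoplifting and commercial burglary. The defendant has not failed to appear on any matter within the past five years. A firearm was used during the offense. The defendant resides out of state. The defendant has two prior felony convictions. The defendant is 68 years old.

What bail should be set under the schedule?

$281127

Base amounts from the schedule: felony shoplifting $25650; commercial burglary $120250.
Stacking rule: highest base plus $5500 per additional charge. Highest is commercial burglary at $120250; 1 additional charge → +$5500. Combined base = $125750.
Age 65 or older (−10%): $125750 × 0.9 = $113175.
Two or more prior felony convictions (+15%): $113175 × 1.15 = $130151.25.
Defendant has an out-of-state residence (+60%): $130151.25 × 1.6 = $208242.
Firearm was used or possessed during the offense (+35%): $208242 × 1.35 = $281126.70.
$281126.70 is within the $1000000 maximum.
$281126.70 is at or above the $4000 minimum.
Rounded to the nearest dollar: $281127.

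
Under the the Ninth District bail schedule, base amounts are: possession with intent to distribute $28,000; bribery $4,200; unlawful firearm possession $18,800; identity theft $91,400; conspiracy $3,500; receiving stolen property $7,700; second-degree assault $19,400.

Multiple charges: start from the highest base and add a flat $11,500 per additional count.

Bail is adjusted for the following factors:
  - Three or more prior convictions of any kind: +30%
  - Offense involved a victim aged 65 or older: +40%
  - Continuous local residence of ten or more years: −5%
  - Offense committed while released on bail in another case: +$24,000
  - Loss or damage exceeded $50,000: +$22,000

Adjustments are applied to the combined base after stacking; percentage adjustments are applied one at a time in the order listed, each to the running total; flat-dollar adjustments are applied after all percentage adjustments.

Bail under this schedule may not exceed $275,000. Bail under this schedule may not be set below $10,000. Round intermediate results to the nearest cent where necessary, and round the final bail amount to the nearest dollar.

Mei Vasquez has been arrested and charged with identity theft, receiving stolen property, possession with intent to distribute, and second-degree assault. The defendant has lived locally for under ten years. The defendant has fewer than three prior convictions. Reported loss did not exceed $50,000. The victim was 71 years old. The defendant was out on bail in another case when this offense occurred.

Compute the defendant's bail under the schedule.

Base amounts from the schedule: identity theft $91,400; receiving stolen property $7,700; possession with intent to distribute $28,000; second-degree assault $19,400.
Stacking rule: highest base plus $11,500 per additional charge. Highest is identity theft at $91,400; 3 additional charges → +$34,500. Combined base = $125,900.
Offense involved a victim aged 65 or older (+40%): $125,900 × 1.4 = $176,260.
Offense committed while released on bail in another case (+$24,000 flat): $176,260 + $24,000 = $200,260.
$200,260 is within the $275,000 maximum.
$200,260 is at or above the $10,000 minimum.

$200,260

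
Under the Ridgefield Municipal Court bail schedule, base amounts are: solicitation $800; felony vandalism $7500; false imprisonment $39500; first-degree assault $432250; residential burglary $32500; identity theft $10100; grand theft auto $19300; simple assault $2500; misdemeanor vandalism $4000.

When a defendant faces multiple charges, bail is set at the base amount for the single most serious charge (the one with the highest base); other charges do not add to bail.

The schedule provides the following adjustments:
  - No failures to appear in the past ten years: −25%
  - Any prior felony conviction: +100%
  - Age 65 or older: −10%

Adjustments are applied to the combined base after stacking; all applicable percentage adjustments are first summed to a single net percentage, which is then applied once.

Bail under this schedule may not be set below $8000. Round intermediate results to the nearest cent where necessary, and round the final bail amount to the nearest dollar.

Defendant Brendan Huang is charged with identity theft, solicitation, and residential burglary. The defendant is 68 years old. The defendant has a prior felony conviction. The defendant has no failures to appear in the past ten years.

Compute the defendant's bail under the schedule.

Base amounts from the schedule: identity theft $10100; solicitation $800; residential burglary $32500.
Stacking rule: use the highest base only. Highest is residential burglary at $32500. Combined base = $32500.
Net percentage adjustment: −25% +100% −10% = +65%. $32500 × 1.65 = $53625.
$53625 is at or above the $8000 minimum.

$53625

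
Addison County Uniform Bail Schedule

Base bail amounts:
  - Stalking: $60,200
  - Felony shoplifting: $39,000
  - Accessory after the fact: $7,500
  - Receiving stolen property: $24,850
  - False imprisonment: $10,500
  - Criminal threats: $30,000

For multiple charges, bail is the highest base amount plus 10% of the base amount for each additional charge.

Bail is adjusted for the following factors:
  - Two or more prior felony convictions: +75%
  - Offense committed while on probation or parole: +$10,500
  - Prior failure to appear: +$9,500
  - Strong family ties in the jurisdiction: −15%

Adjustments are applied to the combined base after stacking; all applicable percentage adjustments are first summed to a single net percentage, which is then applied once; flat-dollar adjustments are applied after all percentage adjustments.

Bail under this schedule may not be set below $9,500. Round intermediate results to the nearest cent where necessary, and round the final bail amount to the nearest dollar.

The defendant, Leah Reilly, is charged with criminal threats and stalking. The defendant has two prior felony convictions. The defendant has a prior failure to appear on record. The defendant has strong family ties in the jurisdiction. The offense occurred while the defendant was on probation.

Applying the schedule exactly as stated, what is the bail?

$121,120

Base amounts from the schedule: criminal threats $30,000; stalking $60,200.
Stacking rule: highest base plus 10% of each additional charge. Highest is stalking at $60,200. Additional: $30,000 × 10% = $3,000. Combined base = $60,200 + $3,000 = $63,200.
Net percentage adjustment: +75% −15% = +60%. $63,200 × 1.6 = $101,120.
Offense committed while on probation or parole (+$10,500 flat): $101,120 + $10,500 = $111,620.
Prior failure to appear (+$9,500 flat): $111,620 + $9,500 = $121,120.
$121,120 is at or above the $9,500 minimum.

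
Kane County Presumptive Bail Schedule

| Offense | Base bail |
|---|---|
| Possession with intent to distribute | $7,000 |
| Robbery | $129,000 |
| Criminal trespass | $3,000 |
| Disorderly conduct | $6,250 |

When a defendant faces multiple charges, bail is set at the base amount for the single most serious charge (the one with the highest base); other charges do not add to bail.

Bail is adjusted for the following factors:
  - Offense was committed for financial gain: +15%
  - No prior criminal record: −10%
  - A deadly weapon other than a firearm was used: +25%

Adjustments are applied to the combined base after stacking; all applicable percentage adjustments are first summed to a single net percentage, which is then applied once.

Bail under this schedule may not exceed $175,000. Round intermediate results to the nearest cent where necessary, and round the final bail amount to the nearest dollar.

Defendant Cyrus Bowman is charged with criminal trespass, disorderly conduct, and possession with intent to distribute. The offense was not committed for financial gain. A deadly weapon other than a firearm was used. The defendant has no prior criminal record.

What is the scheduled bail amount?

Base amounts from the schedule: criminal trespass $3,000; disorderly conduct $6,250; possession with intent to distribute $7,000.
Stacking rule: use the highest base only. Highest is possession with intent to distribute at $7,000. Combined base = $7,000.
Net percentage adjustment: −10% +25% = +15%. $7,000 × 1.15 = $8,050.
$8,050 is within the $175,000 maximum.

$8,050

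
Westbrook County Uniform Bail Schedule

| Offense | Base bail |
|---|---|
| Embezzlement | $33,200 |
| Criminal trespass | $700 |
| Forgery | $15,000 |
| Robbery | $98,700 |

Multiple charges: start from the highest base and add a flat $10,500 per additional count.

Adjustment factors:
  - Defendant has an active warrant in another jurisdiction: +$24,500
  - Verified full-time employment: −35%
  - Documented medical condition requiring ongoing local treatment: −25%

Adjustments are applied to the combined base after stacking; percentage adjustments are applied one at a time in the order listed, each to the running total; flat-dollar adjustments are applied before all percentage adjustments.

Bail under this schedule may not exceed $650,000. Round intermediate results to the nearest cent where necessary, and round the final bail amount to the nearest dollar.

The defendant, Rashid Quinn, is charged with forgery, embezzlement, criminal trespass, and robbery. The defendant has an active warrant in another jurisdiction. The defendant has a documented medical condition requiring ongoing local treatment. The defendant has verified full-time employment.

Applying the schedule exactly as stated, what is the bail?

$75,416

Base amounts from the schedule: forgery $15,000; embezzlement $33,200; criminal trespass $700; robbery $98,700.
Stacking rule: highest base plus $10,500 per additional charge. Highest is robbery at $98,700; 3 additional charges → +$31,500. Combined base = $130,200.
Defendant has an active warrant in another jurisdiction (+$24,500 flat): $130,200 + $24,500 = $154,700.
Verified full-time employment (−35%): $154,700 × 0.65 = $100,555.
Documented medical condition requiring ongoing local treatment (−25%): $100,555 × 0.75 = $75,416.25.
$75,416.25 is within the $650,000 maximum.
Rounded to the nearest dollar: $75,416.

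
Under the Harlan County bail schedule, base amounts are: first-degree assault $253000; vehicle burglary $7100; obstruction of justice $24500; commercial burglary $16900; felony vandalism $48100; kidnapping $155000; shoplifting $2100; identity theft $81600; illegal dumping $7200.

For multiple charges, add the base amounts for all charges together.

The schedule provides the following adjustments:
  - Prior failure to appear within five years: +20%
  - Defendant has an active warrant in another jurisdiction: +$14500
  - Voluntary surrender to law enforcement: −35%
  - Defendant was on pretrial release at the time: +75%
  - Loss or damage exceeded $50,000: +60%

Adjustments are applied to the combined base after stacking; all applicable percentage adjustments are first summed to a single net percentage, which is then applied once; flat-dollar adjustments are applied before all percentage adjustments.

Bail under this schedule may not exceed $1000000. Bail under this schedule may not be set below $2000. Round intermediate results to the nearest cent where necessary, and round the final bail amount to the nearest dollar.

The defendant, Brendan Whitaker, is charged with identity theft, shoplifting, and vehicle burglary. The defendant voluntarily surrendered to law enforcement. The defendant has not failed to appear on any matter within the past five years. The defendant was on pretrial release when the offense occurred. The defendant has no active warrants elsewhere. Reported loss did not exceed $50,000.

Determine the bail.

$127120

Base amounts from the schedule: identity theft $81600; shoplifting $2100; vehicle burglary $7100.
Stacking rule: sum of all bases. $81600 + $2100 + $7100 = $90800.
Net percentage adjustment: −35% +75% = +40%. $90800 × 1.4 = $127120.
$127120 is within the $1000000 maximum.
$127120 is at or above the $2000 minimum.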